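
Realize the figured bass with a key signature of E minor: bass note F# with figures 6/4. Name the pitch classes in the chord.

A fourth above F# in this key is B.
A sixth above F# in this key is D.
Together with the bass F#, this spells B minor in second inversion.

F#, B, D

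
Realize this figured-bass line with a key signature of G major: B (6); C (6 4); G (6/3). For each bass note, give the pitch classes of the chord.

B, D, G | C, F#, A | G, B, E

B (6/3): B, D, G.
C (6/4): C, F#, A.
G (6/3): G, B, E.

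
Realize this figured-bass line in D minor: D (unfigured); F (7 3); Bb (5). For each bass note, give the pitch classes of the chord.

D (5/3): D, F, A.
F (7/5/3): F, A, C, E.
Bb (5/3): Bb, D, F.

D, F, A | F, A, C, E | Bb, D, F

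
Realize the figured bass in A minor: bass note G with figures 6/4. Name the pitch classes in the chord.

G, C, E

A fourth above G in this key is C.
A sixth above G in this key is E.
Together with the bass G, this spells C major in second inversion.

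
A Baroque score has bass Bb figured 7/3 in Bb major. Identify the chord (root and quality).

Bb major seventh

The figures 7/3 indicate a seventh chord in root position.
In root position the bass is the root, so the root is Bb.
The chord tones are Bb, D, F, A, giving Bb major seventh.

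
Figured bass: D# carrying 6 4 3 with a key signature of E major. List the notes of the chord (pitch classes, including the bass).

A third above D# in this key is F#.
A fourth above D# in this key is G#.
A sixth above D# in this key is B.
Together with the bass D#, this spells G# minor seventh in second inversion.

D#, F#, G#, B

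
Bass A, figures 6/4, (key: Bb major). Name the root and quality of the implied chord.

The figures 6/4 indicate a triad in second inversion.
In second inversion the root lies a fourth above the bass: a fourth above A in Bb major is D.
The chord tones are A, D, F, giving D minor.

D minor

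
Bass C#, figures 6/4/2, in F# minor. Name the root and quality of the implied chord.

The figures 6/4/2 indicate a seventh chord in third inversion.
In third inversion the root lies a second above the bass: a second above C# in F# minor is D.
The chord tones are C#, D, F#, A, giving D major seventh.

D major seventh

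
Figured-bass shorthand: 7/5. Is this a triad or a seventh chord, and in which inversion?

seventh chord, root position

7/5 is shorthand for 7/5/3.
Intervals of 7/5/3 above the bass form a seventh chord; the bass is the root, so this is root position.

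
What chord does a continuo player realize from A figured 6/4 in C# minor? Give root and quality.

The figures 6/4 indicate a triad in second inversion.
In second inversion the root lies a fourth above the bass: a fourth above A in C# minor is D#.
The chord tones are A, D#, F#, giving D# diminished.

D# diminished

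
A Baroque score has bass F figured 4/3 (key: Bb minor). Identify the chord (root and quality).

Bb minor seventh

The figures 4/3 indicate a seventh chord in second inversion.
In second inversion the root lies a fourth above the bass: a fourth above F in Bb minor is Bb.
The chord tones are F, Ab, Bb, Db, giving Bb minor seventh.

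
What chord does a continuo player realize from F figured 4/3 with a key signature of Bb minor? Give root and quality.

Bb minor seventh

The figures 4/3 indicate a seventh chord in second inversion.
In second inversion the root lies a fourth above the bass: a fourth above F in Bb minor is Bb.
The chord tones are F, Ab, Bb, Db, giving Bb minor seventh.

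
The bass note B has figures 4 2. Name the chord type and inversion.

seventh chord, third inversion

4 2 is shorthand for 6/4/2.
Intervals of 6/4/2 above the bass form a seventh chord; the bass is the seventh, so this is third inversion.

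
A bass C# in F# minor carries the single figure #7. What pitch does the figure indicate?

Counting 6 letter steps above C# lands on B; in F# minor, that letter is B.
The #7 figure raises it a semitone, giving B#.

B#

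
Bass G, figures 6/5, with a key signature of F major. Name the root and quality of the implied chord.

The figures 6/5 indicate a seventh chord in first inversion.
In first inversion the root lies a sixth above the bass: a sixth above G in F major is E.
The chord tones are G, Bb, D, E, giving E half-diminished seventh.

E half-diminished seventh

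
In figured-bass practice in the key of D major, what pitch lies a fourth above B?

E

Counting 3 letter steps above B lands on E; in D major, that letter is E.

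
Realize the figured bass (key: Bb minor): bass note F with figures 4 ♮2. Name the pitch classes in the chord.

The written figures 4 ♮2 are shorthand for 6/4/2: the 6 is implied.
A second above F in this key is Gb, made natural (G) by the ♮ figure.
A fourth above F in this key is Bb.
A sixth above F in this key is Db.
Together with the bass F, this spells G half-diminished seventh in third inversion.

F, G, Bb, Db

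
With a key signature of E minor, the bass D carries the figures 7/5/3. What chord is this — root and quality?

D dominant seventh

The figures 7/5/3 indicate a seventh chord in root position.
In root position the bass is the root, so the root is D.
The chord tones are D, F#, A, C, giving D dominant seventh.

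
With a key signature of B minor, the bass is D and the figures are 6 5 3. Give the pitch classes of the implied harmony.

A third above D in this key is F#.
A fifth above D in this key is A.
A sixth above D in this key is B.
Together with the bass D, this spells B minor seventh in first inversion.

D, F#, A, B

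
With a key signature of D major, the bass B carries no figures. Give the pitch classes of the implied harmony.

B, D, F#

An unfigured bass implies 5/3.
A third above B in this key is D.
A fifth above B in this key is F#.
Together with the bass B, this spells B minor in root position.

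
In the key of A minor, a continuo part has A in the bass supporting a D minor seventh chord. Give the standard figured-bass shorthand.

A is the fifth of D minor seventh, so the chord is in second inversion.
A seventh chord in second inversion is figured 6/4/3, conventionally abbreviated 4/3.

4/3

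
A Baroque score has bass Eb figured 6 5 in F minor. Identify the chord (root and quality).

The figures 6 5 indicate a seventh chord in first inversion.
In first inversion the root lies a sixth above the bass: a sixth above Eb in F minor is C.
The chord tones are Eb, G, Bb, C, giving C minor seventh.

C minor seventh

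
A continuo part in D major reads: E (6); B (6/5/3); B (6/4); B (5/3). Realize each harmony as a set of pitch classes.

E (6/3): E, G, C#.
B (6/5/3): B, D, F#, G.
B (6/4): B, E, G.
B (5/3): B, D, F#.

E, G, C# | B, D, F#, G | B, E, G | B, D, F#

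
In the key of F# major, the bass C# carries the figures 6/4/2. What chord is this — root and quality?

D# minor seventh

The figures 6/4/2 indicate a seventh chord in third inversion.
In third inversion the root lies a second above the bass: a second above C# in F# major is D#.
The chord tones are C#, D#, F#, A#, giving D# minor seventh.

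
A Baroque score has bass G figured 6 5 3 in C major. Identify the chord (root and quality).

The figures 6 5 3 indicate a seventh chord in first inversion.
In first inversion the root lies a sixth above the bass: a sixth above G in C major is E.
The chord tones are G, B, D, E, giving E minor seventh.

E minor seventh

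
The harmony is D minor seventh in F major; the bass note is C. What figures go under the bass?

C is the seventh of D minor seventh, so the chord is in third inversion.
A seventh chord in third inversion is figured 6/4/2, conventionally abbreviated 4/2.

4/2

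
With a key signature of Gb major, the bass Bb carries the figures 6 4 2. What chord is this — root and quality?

The figures 6 4 2 indicate a seventh chord in third inversion.
In third inversion the root lies a second above the bass: a second above Bb in Gb major is Cb.
The chord tones are Bb, Cb, Eb, Gb, giving Cb major seventh.

Cb major seventh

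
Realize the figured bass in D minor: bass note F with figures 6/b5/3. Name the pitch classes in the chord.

A third above F in this key is A.
A fifth above F in this key is C, lowered to Cb by the flat.
A sixth above F in this key is D.

F, A, Cb, D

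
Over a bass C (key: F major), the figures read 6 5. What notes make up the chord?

C, E, G, A

The written figures 6 5 are shorthand for 6/5/3: the 3 is implied.
A third above C in this key is E.
A fifth above C in this key is G.
A sixth above C in this key is A.
Together with the bass C, this spells A minor seventh in first inversion.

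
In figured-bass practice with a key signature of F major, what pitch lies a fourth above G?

C

Counting 3 letter steps above G lands on C; in F major, that letter is C.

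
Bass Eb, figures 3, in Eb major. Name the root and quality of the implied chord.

Eb major

The figures 3 indicate a triad in root position.
In root position the bass is the root, so the root is Eb.
The chord tones are Eb, G, Bb, giving Eb major.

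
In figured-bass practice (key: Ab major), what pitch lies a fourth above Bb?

Counting 3 letter steps above Bb lands on E; in Ab major, that letter is Eb.

Eb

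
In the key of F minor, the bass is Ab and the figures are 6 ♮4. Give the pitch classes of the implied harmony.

A fourth above Ab in this key is Db, made natural (D) by the ♮ figure.
A sixth above Ab in this key is F.
Together with the bass Ab, this spells D diminished in second inversion.

Ab, D, F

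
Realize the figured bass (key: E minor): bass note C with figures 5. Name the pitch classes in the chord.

C, E, G

The written figures 5 are shorthand for 5/3: the 3 is implied.
A third above C in this key is E.
A fifth above C in this key is G.
Together with the bass C, this spells C major in root position.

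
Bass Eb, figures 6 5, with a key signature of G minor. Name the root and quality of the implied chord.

The figures 6 5 indicate a seventh chord in first inversion.
In first inversion the root lies a sixth above the bass: a sixth above Eb in G minor is C.
The chord tones are Eb, G, Bb, C, giving C minor seventh.

C minor seventh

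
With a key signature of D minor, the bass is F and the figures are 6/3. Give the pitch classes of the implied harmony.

A third above F in this key is A.
A sixth above F in this key is D.
Together with the bass F, this spells D minor in first inversion.

F, A, D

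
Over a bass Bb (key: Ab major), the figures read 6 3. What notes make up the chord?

Bb, Db, G

A third above Bb in this key is Db.
A sixth above Bb in this key is G.
Together with the bass Bb, this spells G diminished in first inversion.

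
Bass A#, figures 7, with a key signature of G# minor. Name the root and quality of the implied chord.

The figures 7 indicate a seventh chord in root position.
In root position the bass is the root, so the root is A#.
The chord tones are A#, C#, E, G#, giving A# half-diminished seventh.

A# half-diminished seventh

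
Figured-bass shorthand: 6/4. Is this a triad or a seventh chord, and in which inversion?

triad, second inversion

Intervals of 6/4 above the bass form a triad; the bass is the fifth, so this is second inversion.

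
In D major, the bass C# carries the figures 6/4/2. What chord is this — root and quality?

The figures 6/4/2 indicate a seventh chord in third inversion.
In third inversion the root lies a second above the bass: a second above C# in D major is D.
The chord tones are C#, D, F#, A, giving D major seventh.

D major seventh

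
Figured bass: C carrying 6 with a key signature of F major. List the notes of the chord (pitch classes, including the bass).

C, E, A

The written figures 6 are shorthand for 6/3: the 3 is implied.
A third above C in this key is E.
A sixth above C in this key is A.
Together with the bass C, this spells A minor in first inversion.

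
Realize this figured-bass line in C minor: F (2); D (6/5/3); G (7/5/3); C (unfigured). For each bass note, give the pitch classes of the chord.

F, G, Bb, D | D, F, Ab, Bb | G, Bb, D, F | C, Eb, G

F (6/4/2): F, G, Bb, D.
D (6/5/3): D, F, Ab, Bb.
G (7/5/3): G, Bb, D, F.
C (5/3): C, Eb, G.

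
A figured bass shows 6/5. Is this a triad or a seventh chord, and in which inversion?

6/5 is shorthand for 6/5/3.
Intervals of 6/5/3 above the bass form a seventh chord; the bass is the third, so this is first inversion.

seventh chord, first inversion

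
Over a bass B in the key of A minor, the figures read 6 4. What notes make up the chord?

A fourth above B in this key is E.
A sixth above B in this key is G.
Together with the bass B, this spells E minor in second inversion.

B, E, G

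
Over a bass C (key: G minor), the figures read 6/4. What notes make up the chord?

C, F, A

A fourth above C in this key is F.
A sixth above C in this key is A.
Together with the bass C, this spells F major in second inversion.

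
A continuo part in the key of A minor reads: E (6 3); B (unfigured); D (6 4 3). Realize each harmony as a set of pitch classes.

E (6/3): E, G, C.
B (5/3): B, D, F.
D (6/4/3): D, F, G, B.

E, G, C | B, D, F | D, F, G, B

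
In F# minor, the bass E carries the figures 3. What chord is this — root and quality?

E major

The figures 3 indicate a triad in root position.
In root position the bass is the root, so the root is E.
The chord tones are E, G#, B, giving E major.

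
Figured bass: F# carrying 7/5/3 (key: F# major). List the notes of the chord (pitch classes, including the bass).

A third above F# in this key is A#.
A fifth above F# in this key is C#.
A seventh above F# in this key is E#.
Together with the bass F#, this spells F# major seventh in root position.

F#, A#, C#, E#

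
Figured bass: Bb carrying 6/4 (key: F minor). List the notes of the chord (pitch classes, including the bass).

Bb, Eb, G

A fourth above Bb in this key is Eb.
A sixth above Bb in this key is G.
Together with the bass Bb, this spells Eb major in second inversion.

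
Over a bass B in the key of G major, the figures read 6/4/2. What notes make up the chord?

B, C, E, G

A second above B in this key is C.
A fourth above B in this key is E.
A sixth above B in this key is G.
Together with the bass B, this spells C major seventh in third inversion.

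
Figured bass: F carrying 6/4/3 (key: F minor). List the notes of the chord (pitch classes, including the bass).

F, Ab, Bb, Db

A third above F in this key is Ab.
A fourth above F in this key is Bb.
A sixth above F in this key is Db.
Together with the bass F, this spells Bb minor seventh in second inversion.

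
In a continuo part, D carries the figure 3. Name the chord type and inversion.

triad, root position

3 is shorthand for 5/3.
Intervals of 5/3 above the bass form a triad; the bass is the root, so this is root position.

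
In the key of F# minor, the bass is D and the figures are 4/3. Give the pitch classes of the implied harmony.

The written figures 4/3 are shorthand for 6/4/3: the 6 is implied.
A third above D in this key is F#.
A fourth above D in this key is G#.
A sixth above D in this key is B.
Together with the bass D, this spells G# half-diminished seventh in second inversion.

D, F#, G#, B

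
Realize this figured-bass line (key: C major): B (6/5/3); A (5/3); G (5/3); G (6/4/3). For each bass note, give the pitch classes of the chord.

B (6/5/3): B, D, F, G.
A (5/3): A, C, E.
G (5/3): G, B, D.
G (6/4/3): G, B, C, E.

B, D, F, G | A, C, E | G, B, D | G, B, C, E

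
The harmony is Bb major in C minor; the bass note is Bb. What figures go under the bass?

no figures

Bb is the root of Bb major, so the chord is in root position.
A triad in root position is figured 5/3, conventionally abbreviated (no figures — root-position triad).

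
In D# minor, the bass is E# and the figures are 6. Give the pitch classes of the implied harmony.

E#, G#, C#

The written figures 6 are shorthand for 6/3: the 3 is implied.
A third above E# in this key is G#.
A sixth above E# in this key is C#.
Together with the bass E#, this spells C# major in first inversion.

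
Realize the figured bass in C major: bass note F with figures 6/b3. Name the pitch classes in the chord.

F, Ab, D

A third above F in this key is A, lowered to Ab by the flat.
A sixth above F in this key is D.
Together with the bass F, this spells D diminished in first inversion.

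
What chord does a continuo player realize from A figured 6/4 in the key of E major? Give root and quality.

The figures 6/4 indicate a triad in second inversion.
In second inversion the root lies a fourth above the bass: a fourth above A in E major is D#.
The chord tones are A, D#, F#, giving D# diminished.

D# diminished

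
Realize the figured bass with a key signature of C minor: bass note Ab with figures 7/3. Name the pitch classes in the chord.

The written figures 7/3 are shorthand for 7/5/3: the 5 is implied.
A third above Ab in this key is C.
A fifth above Ab in this key is Eb.
A seventh above Ab in this key is G.
Together with the bass Ab, this spells Ab major seventh in root position.

Ab, C, Eb, G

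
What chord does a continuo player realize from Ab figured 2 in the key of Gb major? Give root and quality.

Bb minor seventh

The figures 2 indicate a seventh chord in third inversion.
In third inversion the root lies a second above the bass: a second above Ab in Gb major is Bb.
The chord tones are Ab, Bb, Db, F, giving Bb minor seventh.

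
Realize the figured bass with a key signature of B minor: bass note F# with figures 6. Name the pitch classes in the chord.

The written figures 6 are shorthand for 6/3: the 3 is implied.
A third above F# in this key is A.
A sixth above F# in this key is D.
Together with the bass F#, this spells D major in first inversion.

F#, A, D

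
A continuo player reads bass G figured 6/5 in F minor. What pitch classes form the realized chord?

G, Bb, Db, Eb

The written figures 6/5 are shorthand for 6/5/3: the 3 is implied.
A third above G in this key is Bb.
A fifth above G in this key is Db.
A sixth above G in this key is Eb.
Together with the bass G, this spells Eb dominant seventh in first inversion.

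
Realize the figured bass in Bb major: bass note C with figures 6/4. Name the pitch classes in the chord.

C, F, A

A fourth above C in this key is F.
A sixth above C in this key is A.
Together with the bass C, this spells F major in second inversion.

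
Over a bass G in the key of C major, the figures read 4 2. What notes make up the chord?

The written figures 4 2 are shorthand for 6/4/2: the 6 is implied.
A second above G in this key is A.
A fourth above G in this key is C.
A sixth above G in this key is E.
Together with the bass G, this spells A minor seventh in third inversion.

G, A, C, E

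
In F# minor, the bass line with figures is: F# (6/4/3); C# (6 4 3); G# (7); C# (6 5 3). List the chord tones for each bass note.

F# (6/4/3): F#, A, B, D.
C# (6/4/3): C#, E, F#, A.
G# (7/5/3): G#, B, D, F#.
C# (6/5/3): C#, E, G#, A.

F#, A, B, D | C#, E, F#, A | G#, B, D, F# | C#, E, G#, A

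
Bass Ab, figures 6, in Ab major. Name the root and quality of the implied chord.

F minor

The figures 6 indicate a triad in first inversion.
In first inversion the root lies a sixth above the bass: a sixth above Ab in Ab major is F.
The chord tones are Ab, C, F, giving F minor.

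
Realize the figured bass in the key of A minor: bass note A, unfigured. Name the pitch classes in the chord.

A, C, E

An unfigured bass implies 5/3.
A third above A in this key is C.
A fifth above A in this key is E.
Together with the bass A, this spells A minor in root position.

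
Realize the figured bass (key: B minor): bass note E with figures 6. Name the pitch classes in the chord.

The written figures 6 are shorthand for 6/3: the 3 is implied.
A third above E in this key is G.
A sixth above E in this key is C#.
Together with the bass E, this spells C# diminished in first inversion.

E, G, C#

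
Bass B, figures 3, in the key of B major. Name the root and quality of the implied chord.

The figures 3 indicate a triad in root position.
In root position the bass is the root, so the root is B.
The chord tones are B, D#, F#, giving B major.

B major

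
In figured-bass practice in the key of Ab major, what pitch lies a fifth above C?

Counting 4 letter steps above C lands on G; in Ab major, that letter is G.

G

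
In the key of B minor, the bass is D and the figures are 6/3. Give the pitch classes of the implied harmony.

A third above D in this key is F#.
A sixth above D in this key is B.
Together with the bass D, this spells B minor in first inversion.

D, F#, B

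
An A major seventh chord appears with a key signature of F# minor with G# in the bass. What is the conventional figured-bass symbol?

G# is the seventh of A major seventh, so the chord is in third inversion.
A seventh chord in third inversion is figured 6/4/2, conventionally abbreviated 4/2.

4/2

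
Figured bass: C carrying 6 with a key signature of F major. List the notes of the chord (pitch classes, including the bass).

The written figures 6 are shorthand for 6/3: the 3 is implied.
A third above C in this key is E.
A sixth above C in this key is A.
Together with the bass C, this spells A minor in first inversion.

C, E, A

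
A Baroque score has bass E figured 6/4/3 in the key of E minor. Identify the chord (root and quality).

The figures 6/4/3 indicate a seventh chord in second inversion.
In second inversion the root lies a fourth above the bass: a fourth above E in E minor is A.
The chord tones are E, G, A, C, giving A minor seventh.

A minor seventh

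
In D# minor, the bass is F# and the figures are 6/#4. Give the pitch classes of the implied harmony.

F#, B#, D#

A fourth above F# in this key is B, raised to B# by the sharp.
A sixth above F# in this key is D#.
Together with the bass F#, this spells B# diminished in second inversion.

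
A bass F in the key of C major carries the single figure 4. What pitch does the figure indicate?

B

Counting 3 letter steps above F lands on B; in C major, that letter is B.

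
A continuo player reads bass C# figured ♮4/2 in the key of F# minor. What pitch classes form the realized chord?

The written figures ♮4/2 are shorthand for 6/4/2: the 6 is implied.
A second above C# in this key is D.
A fourth above C# in this key is F#, made natural (F) by the ♮ figure.
A sixth above C# in this key is A.
Together with the bass C#, this spells D minor-major seventh in third inversion.

C#, D, F, A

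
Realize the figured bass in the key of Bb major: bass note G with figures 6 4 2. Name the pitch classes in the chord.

A second above G in this key is A.
A fourth above G in this key is C.
A sixth above G in this key is Eb.
Together with the bass G, this spells A half-diminished seventh in third inversion.

G, A, C, Eb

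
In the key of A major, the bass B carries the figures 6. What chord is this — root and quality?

G# diminished

The figures 6 indicate a triad in first inversion.
In first inversion the root lies a sixth above the bass: a sixth above B in A major is G#.
The chord tones are B, D, G#, giving G# diminished.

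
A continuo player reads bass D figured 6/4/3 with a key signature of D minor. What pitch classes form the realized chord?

D, F, G, Bb

A third above D in this key is F.
A fourth above D in this key is G.
A sixth above D in this key is Bb.
Together with the bass D, this spells G minor seventh in second inversion.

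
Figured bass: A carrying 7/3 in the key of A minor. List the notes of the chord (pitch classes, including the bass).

A, C, E, G

The written figures 7/3 are shorthand for 7/5/3: the 5 is implied.
A third above A in this key is C.
A fifth above A in this key is E.
A seventh above A in this key is G.
Together with the bass A, this spells A minor seventh in root position.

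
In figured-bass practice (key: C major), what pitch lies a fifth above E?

Counting 4 letter steps above E lands on B; in C major, that letter is B.

B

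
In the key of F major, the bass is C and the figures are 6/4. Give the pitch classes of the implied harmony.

A fourth above C in this key is F.
A sixth above C in this key is A.
Together with the bass C, this spells F major in second inversion.

C, F, A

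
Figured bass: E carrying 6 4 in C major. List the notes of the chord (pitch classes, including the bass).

E, A, C

A fourth above E in this key is A.
A sixth above E in this key is C.
Together with the bass E, this spells A minor in second inversion.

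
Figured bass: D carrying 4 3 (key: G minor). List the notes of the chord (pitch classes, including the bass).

D, F, G, Bb

The written figures 4 3 are shorthand for 6/4/3: the 6 is implied.
A third above D in this key is F.
A fourth above D in this key is G.
A sixth above D in this key is Bb.
Together with the bass D, this spells G minor seventh in second inversion.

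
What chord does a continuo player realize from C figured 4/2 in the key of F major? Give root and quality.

D minor seventh

The figures 4/2 indicate a seventh chord in third inversion.
In third inversion the root lies a second above the bass: a second above C in F major is D.
The chord tones are C, D, F, A, giving D minor seventh.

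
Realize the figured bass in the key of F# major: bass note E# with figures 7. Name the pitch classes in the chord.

The written figures 7 are shorthand for 7/5/3: the 5/3 are implied.
A third above E# in this key is G#.
A fifth above E# in this key is B.
A seventh above E# in this key is D#.
Together with the bass E#, this spells E# half-diminished seventh in root position.

E#, G#, B, D#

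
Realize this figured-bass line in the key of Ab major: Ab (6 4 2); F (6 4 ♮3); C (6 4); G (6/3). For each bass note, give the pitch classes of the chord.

Ab, Bb, Db, F | F, A, Bb, Db | C, F, Ab | G, Bb, Eb

Ab (6/4/2): Ab, Bb, Db, F.
F (6/4/♮3): F, A, Bb, Db.
C (6/4): C, F, Ab.
G (6/3): G, Bb, Eb.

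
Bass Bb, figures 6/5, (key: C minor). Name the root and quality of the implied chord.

G minor seventh

The figures 6/5 indicate a seventh chord in first inversion.
In first inversion the root lies a sixth above the bass: a sixth above Bb in C minor is G.
The chord tones are Bb, D, F, G, giving G minor seventh.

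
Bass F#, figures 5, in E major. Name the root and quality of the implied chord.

The figures 5 indicate a triad in root position.
In root position the bass is the root, so the root is F#.
The chord tones are F#, A, C#, giving F# minor.

F# minor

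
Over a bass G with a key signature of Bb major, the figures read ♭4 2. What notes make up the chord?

G, A, Cb, Eb

The written figures ♭4 2 are shorthand for 6/4/2: the 6 is implied.
A second above G in this key is A.
A fourth above G in this key is C, lowered to Cb by the flat.
A sixth above G in this key is Eb.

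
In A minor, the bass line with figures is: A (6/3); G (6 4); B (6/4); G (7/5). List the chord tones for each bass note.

A, C, F | G, C, E | B, E, G | G, B, D, F

A (6/3): A, C, F.
G (6/4): G, C, E.
B (6/4): B, E, G.
G (7/5/3): G, B, D, F.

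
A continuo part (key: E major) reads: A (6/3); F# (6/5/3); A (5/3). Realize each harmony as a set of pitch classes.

A, C#, F# | F#, A, C#, D# | A, C#, E

A (6/3): A, C#, F#.
F# (6/5/3): F#, A, C#, D#.
A (5/3): A, C#, E.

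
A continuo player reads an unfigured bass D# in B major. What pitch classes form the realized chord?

An unfigured bass implies 5/3.
A third above D# in this key is F#.
A fifth above D# in this key is A#.
Together with the bass D#, this spells D# minor in root position.

D#, F#, A#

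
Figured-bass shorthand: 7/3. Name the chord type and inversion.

seventh chord, root position

7/3 is shorthand for 7/5/3.
Intervals of 7/5/3 above the bass form a seventh chord; the bass is the root, so this is root position.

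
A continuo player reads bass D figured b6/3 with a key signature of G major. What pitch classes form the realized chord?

D, F#, Bb

A third above D in this key is F#.
A sixth above D in this key is B, lowered to Bb by the flat.
Together with the bass D, this spells Bb augmented in first inversion.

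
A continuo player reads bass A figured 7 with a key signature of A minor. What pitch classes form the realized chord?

The written figures 7 are shorthand for 7/5/3: the 5/3 are implied.
A third above A in this key is C.
A fifth above A in this key is E.
A seventh above A in this key is G.
Together with the bass A, this spells A minor seventh in root position.

A, C, E, G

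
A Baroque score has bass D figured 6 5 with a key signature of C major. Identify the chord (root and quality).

B half-diminished seventh

The figures 6 5 indicate a seventh chord in first inversion.
In first inversion the root lies a sixth above the bass: a sixth above D in C major is B.
The chord tones are D, F, A, B, giving B half-diminished seventh.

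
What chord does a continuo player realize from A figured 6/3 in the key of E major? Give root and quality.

The figures 6/3 indicate a triad in first inversion.
In first inversion the root lies a sixth above the bass: a sixth above A in E major is F#.
The chord tones are A, C#, F#, giving F# minor.

F# minor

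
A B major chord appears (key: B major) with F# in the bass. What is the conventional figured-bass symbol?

F# is the fifth of B major, so the chord is in second inversion.
A triad in second inversion is figured 6/4, conventionally abbreviated 6/4.

6/4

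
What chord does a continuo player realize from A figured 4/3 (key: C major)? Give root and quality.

The figures 4/3 indicate a seventh chord in second inversion.
In second inversion the root lies a fourth above the bass: a fourth above A in C major is D.
The chord tones are A, C, D, F, giving D minor seventh.

D minor seventh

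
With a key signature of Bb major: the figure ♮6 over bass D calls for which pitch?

Counting 5 letter steps above D lands on B; in Bb major, that letter is Bb.
The ♮6 figure makes it natural, giving B.

B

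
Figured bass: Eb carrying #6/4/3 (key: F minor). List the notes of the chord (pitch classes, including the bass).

Eb, G, Ab, C#

A third above Eb in this key is G.
A fourth above Eb in this key is Ab.
A sixth above Eb in this key is C, raised to C# by the sharp.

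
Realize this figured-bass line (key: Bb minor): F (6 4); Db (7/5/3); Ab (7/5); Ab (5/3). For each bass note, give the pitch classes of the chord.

F, Bb, Db | Db, F, Ab, C | Ab, C, Eb, Gb | Ab, C, Eb

F (6/4): F, Bb, Db.
Db (7/5/3): Db, F, Ab, C.
Ab (7/5/3): Ab, C, Eb, Gb.
Ab (5/3): Ab, C, Eb.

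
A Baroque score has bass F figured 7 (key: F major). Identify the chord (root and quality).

F major seventh

The figures 7 indicate a seventh chord in root position.
In root position the bass is the root, so the root is F.
The chord tones are F, A, C, E, giving F major seventh.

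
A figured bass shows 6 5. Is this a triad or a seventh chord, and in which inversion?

6 5 is shorthand for 6/5/3.
Intervals of 6/5/3 above the bass form a seventh chord; the bass is the third, so this is first inversion.

seventh chord, first inversion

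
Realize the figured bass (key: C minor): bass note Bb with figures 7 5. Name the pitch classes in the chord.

Bb, D, F, Ab

The written figures 7 5 are shorthand for 7/5/3: the 3 is implied.
A third above Bb in this key is D.
A fifth above Bb in this key is F.
A seventh above Bb in this key is Ab.
Together with the bass Bb, this spells Bb dominant seventh in root position.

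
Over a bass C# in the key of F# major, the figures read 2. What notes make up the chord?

C#, D#, F#, A#

The written figures 2 are shorthand for 6/4/2: the 6/4 are implied.
A second above C# in this key is D#.
A fourth above C# in this key is F#.
A sixth above C# in this key is A#.
Together with the bass C#, this spells D# minor seventh in third inversion.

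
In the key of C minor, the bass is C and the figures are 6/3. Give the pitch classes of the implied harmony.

A third above C in this key is Eb.
A sixth above C in this key is Ab.
Together with the bass C, this spells Ab major in first inversion.

C, Eb, Ab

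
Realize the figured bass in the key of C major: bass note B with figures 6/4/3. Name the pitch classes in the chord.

A third above B in this key is D.
A fourth above B in this key is E.
A sixth above B in this key is G.
Together with the bass B, this spells E minor seventh in second inversion.

B, D, E, G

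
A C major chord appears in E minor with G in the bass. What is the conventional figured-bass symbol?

G is the fifth of C major, so the chord is in second inversion.
A triad in second inversion is figured 6/4, conventionally abbreviated 6/4.

6/4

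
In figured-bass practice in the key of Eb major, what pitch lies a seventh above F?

Eb

Counting 6 letter steps above F lands on E; in Eb major, that letter is Eb.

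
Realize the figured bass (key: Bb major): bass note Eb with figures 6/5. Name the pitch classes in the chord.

Eb, G, Bb, C

The written figures 6/5 are shorthand for 6/5/3: the 3 is implied.
A third above Eb in this key is G.
A fifth above Eb in this key is Bb.
A sixth above Eb in this key is C.
Together with the bass Eb, this spells C minor seventh in first inversion.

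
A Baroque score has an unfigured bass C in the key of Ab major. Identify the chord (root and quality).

C minor

An unfigured bass indicates a triad in root position.
In root position the bass is the root, so the root is C.
The chord tones are C, Eb, G, giving C minor.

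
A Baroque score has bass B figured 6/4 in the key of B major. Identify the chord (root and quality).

E major

The figures 6/4 indicate a triad in second inversion.
In second inversion the root lies a fourth above the bass: a fourth above B in B major is E.
The chord tones are B, E, G#, giving E major.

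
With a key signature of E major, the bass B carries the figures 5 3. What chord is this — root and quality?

B major

The figures 5 3 indicate a triad in root position.
In root position the bass is the root, so the root is B.
The chord tones are B, D#, F#, giving B major.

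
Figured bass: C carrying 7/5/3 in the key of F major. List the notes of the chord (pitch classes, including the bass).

A third above C in this key is E.
A fifth above C in this key is G.
A seventh above C in this key is Bb.
Together with the bass C, this spells C dominant seventh in root position.

C, E, G, Bb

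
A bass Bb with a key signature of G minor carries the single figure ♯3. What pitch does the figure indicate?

Counting 2 letter steps above Bb lands on D; in G minor, that letter is D.
The #3 figure raises it a semitone, giving D#.

D#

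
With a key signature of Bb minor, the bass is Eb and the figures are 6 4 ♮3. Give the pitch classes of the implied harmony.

A third above Eb in this key is Gb, made natural (G) by the ♮ figure.
A fourth above Eb in this key is Ab.
A sixth above Eb in this key is C.
Together with the bass Eb, this spells Ab major seventh in second inversion.

Eb, G, Ab, C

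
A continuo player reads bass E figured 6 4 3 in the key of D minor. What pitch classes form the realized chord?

A third above E in this key is G.
A fourth above E in this key is A.
A sixth above E in this key is C.
Together with the bass E, this spells A minor seventh in second inversion.

E, G, A, C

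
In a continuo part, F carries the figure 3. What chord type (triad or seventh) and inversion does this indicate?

3 is shorthand for 5/3.
Intervals of 5/3 above the bass form a triad; the bass is the root, so this is root position.

triad, root position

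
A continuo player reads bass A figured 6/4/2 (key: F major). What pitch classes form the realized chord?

A second above A in this key is Bb.
A fourth above A in this key is D.
A sixth above A in this key is F.
Together with the bass A, this spells Bb major seventh in third inversion.

A, Bb, D, F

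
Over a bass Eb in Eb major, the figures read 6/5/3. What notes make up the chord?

A third above Eb in this key is G.
A fifth above Eb in this key is Bb.
A sixth above Eb in this key is C.
Together with the bass Eb, this spells C minor seventh in first inversion.

Eb, G, Bb, C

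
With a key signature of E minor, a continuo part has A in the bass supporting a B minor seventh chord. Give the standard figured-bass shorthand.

4/2

A is the seventh of B minor seventh, so the chord is in third inversion.
A seventh chord in third inversion is figured 6/4/2, conventionally abbreviated 4/2.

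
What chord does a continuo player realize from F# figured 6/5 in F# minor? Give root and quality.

D major seventh

The figures 6/5 indicate a seventh chord in first inversion.
In first inversion the root lies a sixth above the bass: a sixth above F# in F# minor is D.
The chord tones are F#, A, C#, D, giving D major seventh.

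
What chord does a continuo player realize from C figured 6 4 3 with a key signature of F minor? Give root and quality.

The figures 6 4 3 indicate a seventh chord in second inversion.
In second inversion the root lies a fourth above the bass: a fourth above C in F minor is F.
The chord tones are C, Eb, F, Ab, giving F minor seventh.

F minor seventh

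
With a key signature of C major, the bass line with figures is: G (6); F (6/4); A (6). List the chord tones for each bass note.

G, B, E | F, B, D | A, C, F

G (6/3): G, B, E.
F (6/4): F, B, D.
A (6/3): A, C, F.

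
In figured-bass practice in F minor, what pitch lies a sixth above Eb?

Counting 5 letter steps above Eb lands on C; in F minor, that letter is C.

C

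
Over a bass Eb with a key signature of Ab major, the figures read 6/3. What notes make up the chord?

Eb, G, C

A third above Eb in this key is G.
A sixth above Eb in this key is C.
Together with the bass Eb, this spells C minor in first inversion.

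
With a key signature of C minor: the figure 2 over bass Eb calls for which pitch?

Counting 1 letter step above Eb lands on F; in C minor, that letter is F.

F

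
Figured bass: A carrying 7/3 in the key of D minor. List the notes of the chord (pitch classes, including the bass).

The written figures 7/3 are shorthand for 7/5/3: the 5 is implied.
A third above A in this key is C.
A fifth above A in this key is E.
A seventh above A in this key is G.
Together with the bass A, this spells A minor seventh in root position.

A, C, E, G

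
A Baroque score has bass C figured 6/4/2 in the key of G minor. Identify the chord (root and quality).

D minor seventh

The figures 6/4/2 indicate a seventh chord in third inversion.
In third inversion the root lies a second above the bass: a second above C in G minor is D.
The chord tones are C, D, F, A, giving D minor seventh.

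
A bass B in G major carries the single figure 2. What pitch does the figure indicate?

C

Counting 1 letter step above B lands on C; in G major, that letter is C.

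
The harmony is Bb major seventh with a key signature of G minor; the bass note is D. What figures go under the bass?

D is the third of Bb major seventh, so the chord is in first inversion.
A seventh chord in first inversion is figured 6/5/3, conventionally abbreviated 6/5.

6/5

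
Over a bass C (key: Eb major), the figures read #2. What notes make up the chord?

The written figures #2 are shorthand for 6/4/2: the 6/4 are implied.
A second above C in this key is D, raised to D# by the sharp.
A fourth above C in this key is F.
A sixth above C in this key is Ab.

C, D#, F, Ab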